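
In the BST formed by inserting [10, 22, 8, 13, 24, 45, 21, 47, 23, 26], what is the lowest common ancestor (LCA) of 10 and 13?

Tree insertion order: [10, 22, 8, 13, 24, 45, 21, 47, 23, 26]
Tree (level-order array): [10, 8, 22, None, None, 13, 24, None, 21, 23, 45, None, None, None, None, 26, 47]
In a BST, the LCA of p=10, q=13 is the first node v on the
root-to-leaf path with p <= v <= q (go left if both < v, right if both > v).
Walk from root:
  at 10: 10 <= 10 <= 13, this is the LCA
LCA = 10


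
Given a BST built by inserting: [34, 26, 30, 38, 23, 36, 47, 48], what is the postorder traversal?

Tree insertion order: [34, 26, 30, 38, 23, 36, 47, 48]
Tree (level-order array): [34, 26, 38, 23, 30, 36, 47, None, None, None, None, None, None, None, 48]
Postorder traversal: [23, 30, 26, 36, 48, 47, 38, 34]


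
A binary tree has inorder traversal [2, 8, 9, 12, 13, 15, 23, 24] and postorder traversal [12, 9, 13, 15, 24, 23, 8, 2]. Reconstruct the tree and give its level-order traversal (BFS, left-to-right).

Inorder:   [2, 8, 9, 12, 13, 15, 23, 24]
Postorder: [12, 9, 13, 15, 24, 23, 8, 2]
Algorithm: postorder visits root last, so walk postorder right-to-left;
each value is the root of the current inorder slice — split it at that
value, recurse on the right subtree first, then the left.
Recursive splits:
  root=2; inorder splits into left=[], right=[8, 9, 12, 13, 15, 23, 24]
  root=8; inorder splits into left=[], right=[9, 12, 13, 15, 23, 24]
  root=23; inorder splits into left=[9, 12, 13, 15], right=[24]
  root=24; inorder splits into left=[], right=[]
  root=15; inorder splits into left=[9, 12, 13], right=[]
  root=13; inorder splits into left=[9, 12], right=[]
  root=9; inorder splits into left=[], right=[12]
  root=12; inorder splits into left=[], right=[]
Reconstructed level-order: [2, 8, 23, 15, 24, 13, 9, 12]


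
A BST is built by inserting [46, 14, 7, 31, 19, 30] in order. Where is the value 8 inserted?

Starting tree (level order): [46, 14, None, 7, 31, None, None, 19, None, None, 30]
Insertion path: 46 -> 14 -> 7
Result: insert 8 as right child of 7
Final tree (level order): [46, 14, None, 7, 31, None, 8, 19, None, None, None, None, 30]


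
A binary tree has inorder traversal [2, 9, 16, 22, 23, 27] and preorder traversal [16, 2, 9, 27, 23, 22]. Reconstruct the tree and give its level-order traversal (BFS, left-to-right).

Inorder:  [2, 9, 16, 22, 23, 27]
Preorder: [16, 2, 9, 27, 23, 22]
Algorithm: preorder visits root first, so consume preorder in order;
for each root, split the current inorder slice at that value into
left-subtree inorder and right-subtree inorder, then recurse.
Recursive splits:
  root=16; inorder splits into left=[2, 9], right=[22, 23, 27]
  root=2; inorder splits into left=[], right=[9]
  root=9; inorder splits into left=[], right=[]
  root=27; inorder splits into left=[22, 23], right=[]
  root=23; inorder splits into left=[22], right=[]
  root=22; inorder splits into left=[], right=[]
Reconstructed level-order: [16, 2, 27, 9, 23, 22]


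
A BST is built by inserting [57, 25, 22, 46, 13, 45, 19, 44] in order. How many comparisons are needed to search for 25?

Search path for 25: 57 -> 25
Found: True
Comparisons: 2


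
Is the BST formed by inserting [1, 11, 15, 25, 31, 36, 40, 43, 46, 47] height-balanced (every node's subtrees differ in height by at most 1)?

Tree (level-order array): [1, None, 11, None, 15, None, 25, None, 31, None, 36, None, 40, None, 43, None, 46, None, 47]
Definition: a tree is height-balanced if, at every node, |h(left) - h(right)| <= 1 (empty subtree has height -1).
Bottom-up per-node check:
  node 47: h_left=-1, h_right=-1, diff=0 [OK], height=0
  node 46: h_left=-1, h_right=0, diff=1 [OK], height=1
  node 43: h_left=-1, h_right=1, diff=2 [FAIL (|-1-1|=2 > 1)], height=2
  node 40: h_left=-1, h_right=2, diff=3 [FAIL (|-1-2|=3 > 1)], height=3
  node 36: h_left=-1, h_right=3, diff=4 [FAIL (|-1-3|=4 > 1)], height=4
  node 31: h_left=-1, h_right=4, diff=5 [FAIL (|-1-4|=5 > 1)], height=5
  node 25: h_left=-1, h_right=5, diff=6 [FAIL (|-1-5|=6 > 1)], height=6
  node 15: h_left=-1, h_right=6, diff=7 [FAIL (|-1-6|=7 > 1)], height=7
  node 11: h_left=-1, h_right=7, diff=8 [FAIL (|-1-7|=8 > 1)], height=8
  node 1: h_left=-1, h_right=8, diff=9 [FAIL (|-1-8|=9 > 1)], height=9
Node 43 violates the condition: |-1 - 1| = 2 > 1.
Result: Not balanced


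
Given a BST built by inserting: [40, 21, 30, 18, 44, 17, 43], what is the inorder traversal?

Tree insertion order: [40, 21, 30, 18, 44, 17, 43]
Tree (level-order array): [40, 21, 44, 18, 30, 43, None, 17]
Inorder traversal: [17, 18, 21, 30, 40, 43, 44]


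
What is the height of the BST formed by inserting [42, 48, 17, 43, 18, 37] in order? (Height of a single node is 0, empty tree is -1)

Insertion order: [42, 48, 17, 43, 18, 37]
Tree (level-order array): [42, 17, 48, None, 18, 43, None, None, 37]
Compute height bottom-up (empty subtree = -1):
  height(37) = 1 + max(-1, -1) = 0
  height(18) = 1 + max(-1, 0) = 1
  height(17) = 1 + max(-1, 1) = 2
  height(43) = 1 + max(-1, -1) = 0
  height(48) = 1 + max(0, -1) = 1
  height(42) = 1 + max(2, 1) = 3
Height = 3


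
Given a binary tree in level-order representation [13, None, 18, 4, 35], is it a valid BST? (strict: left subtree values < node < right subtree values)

Level-order array: [13, None, 18, 4, 35]
Validate using subtree bounds (lo, hi): at each node, require lo < value < hi,
then recurse left with hi=value and right with lo=value.
Preorder trace (stopping at first violation):
  at node 13 with bounds (-inf, +inf): OK
  at node 18 with bounds (13, +inf): OK
  at node 4 with bounds (13, 18): VIOLATION
Node 4 violates its bound: not (13 < 4 < 18).
Result: Not a valid BST


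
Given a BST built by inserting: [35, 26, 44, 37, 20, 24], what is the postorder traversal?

Tree insertion order: [35, 26, 44, 37, 20, 24]
Tree (level-order array): [35, 26, 44, 20, None, 37, None, None, 24]
Postorder traversal: [24, 20, 26, 37, 44, 35]


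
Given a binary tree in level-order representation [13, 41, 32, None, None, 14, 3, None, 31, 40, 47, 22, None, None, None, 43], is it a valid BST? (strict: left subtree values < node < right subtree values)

Level-order array: [13, 41, 32, None, None, 14, 3, None, 31, 40, 47, 22, None, None, None, 43]
Validate using subtree bounds (lo, hi): at each node, require lo < value < hi,
then recurse left with hi=value and right with lo=value.
Preorder trace (stopping at first violation):
  at node 13 with bounds (-inf, +inf): OK
  at node 41 with bounds (-inf, 13): VIOLATION
Node 41 violates its bound: not (-inf < 41 < 13).
Result: Not a valid BST


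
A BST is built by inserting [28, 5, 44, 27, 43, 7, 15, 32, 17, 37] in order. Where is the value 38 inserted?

Starting tree (level order): [28, 5, 44, None, 27, 43, None, 7, None, 32, None, None, 15, None, 37, None, 17]
Insertion path: 28 -> 44 -> 43 -> 32 -> 37
Result: insert 38 as right child of 37
Final tree (level order): [28, 5, 44, None, 27, 43, None, 7, None, 32, None, None, 15, None, 37, None, 17, None, 38]


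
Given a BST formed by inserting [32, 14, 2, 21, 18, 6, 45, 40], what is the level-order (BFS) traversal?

Tree insertion order: [32, 14, 2, 21, 18, 6, 45, 40]
Tree (level-order array): [32, 14, 45, 2, 21, 40, None, None, 6, 18]
BFS from the root, enqueuing left then right child of each popped node:
  queue [32] -> pop 32, enqueue [14, 45], visited so far: [32]
  queue [14, 45] -> pop 14, enqueue [2, 21], visited so far: [32, 14]
  queue [45, 2, 21] -> pop 45, enqueue [40], visited so far: [32, 14, 45]
  queue [2, 21, 40] -> pop 2, enqueue [6], visited so far: [32, 14, 45, 2]
  queue [21, 40, 6] -> pop 21, enqueue [18], visited so far: [32, 14, 45, 2, 21]
  queue [40, 6, 18] -> pop 40, enqueue [none], visited so far: [32, 14, 45, 2, 21, 40]
  queue [6, 18] -> pop 6, enqueue [none], visited so far: [32, 14, 45, 2, 21, 40, 6]
  queue [18] -> pop 18, enqueue [none], visited so far: [32, 14, 45, 2, 21, 40, 6, 18]
Result: [32, 14, 45, 2, 21, 40, 6, 18]


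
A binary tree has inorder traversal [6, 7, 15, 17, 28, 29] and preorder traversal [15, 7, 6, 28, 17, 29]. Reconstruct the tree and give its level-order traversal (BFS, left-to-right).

Inorder:  [6, 7, 15, 17, 28, 29]
Preorder: [15, 7, 6, 28, 17, 29]
Algorithm: preorder visits root first, so consume preorder in order;
for each root, split the current inorder slice at that value into
left-subtree inorder and right-subtree inorder, then recurse.
Recursive splits:
  root=15; inorder splits into left=[6, 7], right=[17, 28, 29]
  root=7; inorder splits into left=[6], right=[]
  root=6; inorder splits into left=[], right=[]
  root=28; inorder splits into left=[17], right=[29]
  root=17; inorder splits into left=[], right=[]
  root=29; inorder splits into left=[], right=[]
Reconstructed level-order: [15, 7, 28, 6, 17, 29]


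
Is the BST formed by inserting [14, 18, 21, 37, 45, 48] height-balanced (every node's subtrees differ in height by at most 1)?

Tree (level-order array): [14, None, 18, None, 21, None, 37, None, 45, None, 48]
Definition: a tree is height-balanced if, at every node, |h(left) - h(right)| <= 1 (empty subtree has height -1).
Bottom-up per-node check:
  node 48: h_left=-1, h_right=-1, diff=0 [OK], height=0
  node 45: h_left=-1, h_right=0, diff=1 [OK], height=1
  node 37: h_left=-1, h_right=1, diff=2 [FAIL (|-1-1|=2 > 1)], height=2
  node 21: h_left=-1, h_right=2, diff=3 [FAIL (|-1-2|=3 > 1)], height=3
  node 18: h_left=-1, h_right=3, diff=4 [FAIL (|-1-3|=4 > 1)], height=4
  node 14: h_left=-1, h_right=4, diff=5 [FAIL (|-1-4|=5 > 1)], height=5
Node 37 violates the condition: |-1 - 1| = 2 > 1.
Result: Not balanced


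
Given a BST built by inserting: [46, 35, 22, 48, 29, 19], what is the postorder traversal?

Tree insertion order: [46, 35, 22, 48, 29, 19]
Tree (level-order array): [46, 35, 48, 22, None, None, None, 19, 29]
Postorder traversal: [19, 29, 22, 35, 48, 46]


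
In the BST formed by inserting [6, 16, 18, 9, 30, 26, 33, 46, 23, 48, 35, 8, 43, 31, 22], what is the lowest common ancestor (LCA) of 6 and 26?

Tree insertion order: [6, 16, 18, 9, 30, 26, 33, 46, 23, 48, 35, 8, 43, 31, 22]
Tree (level-order array): [6, None, 16, 9, 18, 8, None, None, 30, None, None, 26, 33, 23, None, 31, 46, 22, None, None, None, 35, 48, None, None, None, 43]
In a BST, the LCA of p=6, q=26 is the first node v on the
root-to-leaf path with p <= v <= q (go left if both < v, right if both > v).
Walk from root:
  at 6: 6 <= 6 <= 26, this is the LCA
LCA = 6


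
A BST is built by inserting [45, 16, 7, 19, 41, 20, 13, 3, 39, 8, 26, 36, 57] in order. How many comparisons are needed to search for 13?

Search path for 13: 45 -> 16 -> 7 -> 13
Found: True
Comparisons: 4


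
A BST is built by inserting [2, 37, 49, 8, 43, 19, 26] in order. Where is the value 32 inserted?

Starting tree (level order): [2, None, 37, 8, 49, None, 19, 43, None, None, 26]
Insertion path: 2 -> 37 -> 8 -> 19 -> 26
Result: insert 32 as right child of 26
Final tree (level order): [2, None, 37, 8, 49, None, 19, 43, None, None, 26, None, None, None, 32]


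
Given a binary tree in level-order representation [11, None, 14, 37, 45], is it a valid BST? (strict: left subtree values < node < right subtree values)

Level-order array: [11, None, 14, 37, 45]
Validate using subtree bounds (lo, hi): at each node, require lo < value < hi,
then recurse left with hi=value and right with lo=value.
Preorder trace (stopping at first violation):
  at node 11 with bounds (-inf, +inf): OK
  at node 14 with bounds (11, +inf): OK
  at node 37 with bounds (11, 14): VIOLATION
Node 37 violates its bound: not (11 < 37 < 14).
Result: Not a valid BST


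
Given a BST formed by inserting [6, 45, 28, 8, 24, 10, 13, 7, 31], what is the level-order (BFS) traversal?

Tree insertion order: [6, 45, 28, 8, 24, 10, 13, 7, 31]
Tree (level-order array): [6, None, 45, 28, None, 8, 31, 7, 24, None, None, None, None, 10, None, None, 13]
BFS from the root, enqueuing left then right child of each popped node:
  queue [6] -> pop 6, enqueue [45], visited so far: [6]
  queue [45] -> pop 45, enqueue [28], visited so far: [6, 45]
  queue [28] -> pop 28, enqueue [8, 31], visited so far: [6, 45, 28]
  queue [8, 31] -> pop 8, enqueue [7, 24], visited so far: [6, 45, 28, 8]
  queue [31, 7, 24] -> pop 31, enqueue [none], visited so far: [6, 45, 28, 8, 31]
  queue [7, 24] -> pop 7, enqueue [none], visited so far: [6, 45, 28, 8, 31, 7]
  queue [24] -> pop 24, enqueue [10], visited so far: [6, 45, 28, 8, 31, 7, 24]
  queue [10] -> pop 10, enqueue [13], visited so far: [6, 45, 28, 8, 31, 7, 24, 10]
  queue [13] -> pop 13, enqueue [none], visited so far: [6, 45, 28, 8, 31, 7, 24, 10, 13]
Result: [6, 45, 28, 8, 31, 7, 24, 10, 13]


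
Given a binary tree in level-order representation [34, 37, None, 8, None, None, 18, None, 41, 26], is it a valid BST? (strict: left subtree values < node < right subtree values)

Level-order array: [34, 37, None, 8, None, None, 18, None, 41, 26]
Validate using subtree bounds (lo, hi): at each node, require lo < value < hi,
then recurse left with hi=value and right with lo=value.
Preorder trace (stopping at first violation):
  at node 34 with bounds (-inf, +inf): OK
  at node 37 with bounds (-inf, 34): VIOLATION
Node 37 violates its bound: not (-inf < 37 < 34).
Result: Not a valid BST


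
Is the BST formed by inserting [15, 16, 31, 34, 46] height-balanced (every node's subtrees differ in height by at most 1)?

Tree (level-order array): [15, None, 16, None, 31, None, 34, None, 46]
Definition: a tree is height-balanced if, at every node, |h(left) - h(right)| <= 1 (empty subtree has height -1).
Bottom-up per-node check:
  node 46: h_left=-1, h_right=-1, diff=0 [OK], height=0
  node 34: h_left=-1, h_right=0, diff=1 [OK], height=1
  node 31: h_left=-1, h_right=1, diff=2 [FAIL (|-1-1|=2 > 1)], height=2
  node 16: h_left=-1, h_right=2, diff=3 [FAIL (|-1-2|=3 > 1)], height=3
  node 15: h_left=-1, h_right=3, diff=4 [FAIL (|-1-3|=4 > 1)], height=4
Node 31 violates the condition: |-1 - 1| = 2 > 1.
Result: Not balanced


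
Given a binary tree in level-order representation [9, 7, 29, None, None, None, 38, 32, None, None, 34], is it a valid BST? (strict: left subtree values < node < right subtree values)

Level-order array: [9, 7, 29, None, None, None, 38, 32, None, None, 34]
Validate using subtree bounds (lo, hi): at each node, require lo < value < hi,
then recurse left with hi=value and right with lo=value.
Preorder trace (stopping at first violation):
  at node 9 with bounds (-inf, +inf): OK
  at node 7 with bounds (-inf, 9): OK
  at node 29 with bounds (9, +inf): OK
  at node 38 with bounds (29, +inf): OK
  at node 32 with bounds (29, 38): OK
  at node 34 with bounds (32, 38): OK
No violation found at any node.
Result: Valid BST


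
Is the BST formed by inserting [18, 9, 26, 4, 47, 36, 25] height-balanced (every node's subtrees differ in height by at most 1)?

Tree (level-order array): [18, 9, 26, 4, None, 25, 47, None, None, None, None, 36]
Definition: a tree is height-balanced if, at every node, |h(left) - h(right)| <= 1 (empty subtree has height -1).
Bottom-up per-node check:
  node 4: h_left=-1, h_right=-1, diff=0 [OK], height=0
  node 9: h_left=0, h_right=-1, diff=1 [OK], height=1
  node 25: h_left=-1, h_right=-1, diff=0 [OK], height=0
  node 36: h_left=-1, h_right=-1, diff=0 [OK], height=0
  node 47: h_left=0, h_right=-1, diff=1 [OK], height=1
  node 26: h_left=0, h_right=1, diff=1 [OK], height=2
  node 18: h_left=1, h_right=2, diff=1 [OK], height=3
All nodes satisfy the balance condition.
Result: Balanced


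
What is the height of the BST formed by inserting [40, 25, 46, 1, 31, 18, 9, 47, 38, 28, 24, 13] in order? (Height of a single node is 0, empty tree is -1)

Insertion order: [40, 25, 46, 1, 31, 18, 9, 47, 38, 28, 24, 13]
Tree (level-order array): [40, 25, 46, 1, 31, None, 47, None, 18, 28, 38, None, None, 9, 24, None, None, None, None, None, 13]
Compute height bottom-up (empty subtree = -1):
  height(13) = 1 + max(-1, -1) = 0
  height(9) = 1 + max(-1, 0) = 1
  height(24) = 1 + max(-1, -1) = 0
  height(18) = 1 + max(1, 0) = 2
  height(1) = 1 + max(-1, 2) = 3
  height(28) = 1 + max(-1, -1) = 0
  height(38) = 1 + max(-1, -1) = 0
  height(31) = 1 + max(0, 0) = 1
  height(25) = 1 + max(3, 1) = 4
  height(47) = 1 + max(-1, -1) = 0
  height(46) = 1 + max(-1, 0) = 1
  height(40) = 1 + max(4, 1) = 5
Height = 5


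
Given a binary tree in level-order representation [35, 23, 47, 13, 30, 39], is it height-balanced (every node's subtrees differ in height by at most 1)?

Tree (level-order array): [35, 23, 47, 13, 30, 39]
Definition: a tree is height-balanced if, at every node, |h(left) - h(right)| <= 1 (empty subtree has height -1).
Bottom-up per-node check:
  node 13: h_left=-1, h_right=-1, diff=0 [OK], height=0
  node 30: h_left=-1, h_right=-1, diff=0 [OK], height=0
  node 23: h_left=0, h_right=0, diff=0 [OK], height=1
  node 39: h_left=-1, h_right=-1, diff=0 [OK], height=0
  node 47: h_left=0, h_right=-1, diff=1 [OK], height=1
  node 35: h_left=1, h_right=1, diff=0 [OK], height=2
All nodes satisfy the balance condition.
Result: Balanced


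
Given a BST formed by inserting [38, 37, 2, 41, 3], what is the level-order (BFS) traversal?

Tree insertion order: [38, 37, 2, 41, 3]
Tree (level-order array): [38, 37, 41, 2, None, None, None, None, 3]
BFS from the root, enqueuing left then right child of each popped node:
  queue [38] -> pop 38, enqueue [37, 41], visited so far: [38]
  queue [37, 41] -> pop 37, enqueue [2], visited so far: [38, 37]
  queue [41, 2] -> pop 41, enqueue [none], visited so far: [38, 37, 41]
  queue [2] -> pop 2, enqueue [3], visited so far: [38, 37, 41, 2]
  queue [3] -> pop 3, enqueue [none], visited so far: [38, 37, 41, 2, 3]
Result: [38, 37, 41, 2, 3]


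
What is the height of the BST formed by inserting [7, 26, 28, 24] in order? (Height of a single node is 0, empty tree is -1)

Insertion order: [7, 26, 28, 24]
Tree (level-order array): [7, None, 26, 24, 28]
Compute height bottom-up (empty subtree = -1):
  height(24) = 1 + max(-1, -1) = 0
  height(28) = 1 + max(-1, -1) = 0
  height(26) = 1 + max(0, 0) = 1
  height(7) = 1 + max(-1, 1) = 2
Height = 2


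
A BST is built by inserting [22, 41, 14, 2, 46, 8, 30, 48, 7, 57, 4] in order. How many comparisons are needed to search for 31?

Search path for 31: 22 -> 41 -> 30
Found: False
Comparisons: 3


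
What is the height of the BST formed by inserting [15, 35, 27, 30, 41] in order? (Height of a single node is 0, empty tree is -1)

Insertion order: [15, 35, 27, 30, 41]
Tree (level-order array): [15, None, 35, 27, 41, None, 30]
Compute height bottom-up (empty subtree = -1):
  height(30) = 1 + max(-1, -1) = 0
  height(27) = 1 + max(-1, 0) = 1
  height(41) = 1 + max(-1, -1) = 0
  height(35) = 1 + max(1, 0) = 2
  height(15) = 1 + max(-1, 2) = 3
Height = 3


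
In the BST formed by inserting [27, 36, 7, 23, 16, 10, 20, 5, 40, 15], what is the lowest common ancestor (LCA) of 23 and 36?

Tree insertion order: [27, 36, 7, 23, 16, 10, 20, 5, 40, 15]
Tree (level-order array): [27, 7, 36, 5, 23, None, 40, None, None, 16, None, None, None, 10, 20, None, 15]
In a BST, the LCA of p=23, q=36 is the first node v on the
root-to-leaf path with p <= v <= q (go left if both < v, right if both > v).
Walk from root:
  at 27: 23 <= 27 <= 36, this is the LCA
LCA = 27


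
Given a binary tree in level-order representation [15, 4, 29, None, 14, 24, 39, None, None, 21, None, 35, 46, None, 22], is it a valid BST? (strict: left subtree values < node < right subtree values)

Level-order array: [15, 4, 29, None, 14, 24, 39, None, None, 21, None, 35, 46, None, 22]
Validate using subtree bounds (lo, hi): at each node, require lo < value < hi,
then recurse left with hi=value and right with lo=value.
Preorder trace (stopping at first violation):
  at node 15 with bounds (-inf, +inf): OK
  at node 4 with bounds (-inf, 15): OK
  at node 14 with bounds (4, 15): OK
  at node 29 with bounds (15, +inf): OK
  at node 24 with bounds (15, 29): OK
  at node 21 with bounds (15, 24): OK
  at node 22 with bounds (21, 24): OK
  at node 39 with bounds (29, +inf): OK
  at node 35 with bounds (29, 39): OK
  at node 46 with bounds (39, +inf): OK
No violation found at any node.
Result: Valid BST


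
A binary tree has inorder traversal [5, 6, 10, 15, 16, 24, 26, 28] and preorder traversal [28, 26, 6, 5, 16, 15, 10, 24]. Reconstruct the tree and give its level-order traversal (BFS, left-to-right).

Inorder:  [5, 6, 10, 15, 16, 24, 26, 28]
Preorder: [28, 26, 6, 5, 16, 15, 10, 24]
Algorithm: preorder visits root first, so consume preorder in order;
for each root, split the current inorder slice at that value into
left-subtree inorder and right-subtree inorder, then recurse.
Recursive splits:
  root=28; inorder splits into left=[5, 6, 10, 15, 16, 24, 26], right=[]
  root=26; inorder splits into left=[5, 6, 10, 15, 16, 24], right=[]
  root=6; inorder splits into left=[5], right=[10, 15, 16, 24]
  root=5; inorder splits into left=[], right=[]
  root=16; inorder splits into left=[10, 15], right=[24]
  root=15; inorder splits into left=[10], right=[]
  root=10; inorder splits into left=[], right=[]
  root=24; inorder splits into left=[], right=[]
Reconstructed level-order: [28, 26, 6, 5, 16, 15, 24, 10]


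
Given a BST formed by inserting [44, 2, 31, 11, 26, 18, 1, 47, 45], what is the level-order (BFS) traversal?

Tree insertion order: [44, 2, 31, 11, 26, 18, 1, 47, 45]
Tree (level-order array): [44, 2, 47, 1, 31, 45, None, None, None, 11, None, None, None, None, 26, 18]
BFS from the root, enqueuing left then right child of each popped node:
  queue [44] -> pop 44, enqueue [2, 47], visited so far: [44]
  queue [2, 47] -> pop 2, enqueue [1, 31], visited so far: [44, 2]
  queue [47, 1, 31] -> pop 47, enqueue [45], visited so far: [44, 2, 47]
  queue [1, 31, 45] -> pop 1, enqueue [none], visited so far: [44, 2, 47, 1]
  queue [31, 45] -> pop 31, enqueue [11], visited so far: [44, 2, 47, 1, 31]
  queue [45, 11] -> pop 45, enqueue [none], visited so far: [44, 2, 47, 1, 31, 45]
  queue [11] -> pop 11, enqueue [26], visited so far: [44, 2, 47, 1, 31, 45, 11]
  queue [26] -> pop 26, enqueue [18], visited so far: [44, 2, 47, 1, 31, 45, 11, 26]
  queue [18] -> pop 18, enqueue [none], visited so far: [44, 2, 47, 1, 31, 45, 11, 26, 18]
Result: [44, 2, 47, 1, 31, 45, 11, 26, 18]


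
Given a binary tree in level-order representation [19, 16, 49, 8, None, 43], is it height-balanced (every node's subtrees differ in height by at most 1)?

Tree (level-order array): [19, 16, 49, 8, None, 43]
Definition: a tree is height-balanced if, at every node, |h(left) - h(right)| <= 1 (empty subtree has height -1).
Bottom-up per-node check:
  node 8: h_left=-1, h_right=-1, diff=0 [OK], height=0
  node 16: h_left=0, h_right=-1, diff=1 [OK], height=1
  node 43: h_left=-1, h_right=-1, diff=0 [OK], height=0
  node 49: h_left=0, h_right=-1, diff=1 [OK], height=1
  node 19: h_left=1, h_right=1, diff=0 [OK], height=2
All nodes satisfy the balance condition.
Result: Balanced


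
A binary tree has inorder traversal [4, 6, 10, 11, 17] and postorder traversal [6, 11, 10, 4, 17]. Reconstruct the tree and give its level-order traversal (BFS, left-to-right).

Inorder:   [4, 6, 10, 11, 17]
Postorder: [6, 11, 10, 4, 17]
Algorithm: postorder visits root last, so walk postorder right-to-left;
each value is the root of the current inorder slice — split it at that
value, recurse on the right subtree first, then the left.
Recursive splits:
  root=17; inorder splits into left=[4, 6, 10, 11], right=[]
  root=4; inorder splits into left=[], right=[6, 10, 11]
  root=10; inorder splits into left=[6], right=[11]
  root=11; inorder splits into left=[], right=[]
  root=6; inorder splits into left=[], right=[]
Reconstructed level-order: [17, 4, 10, 6, 11]


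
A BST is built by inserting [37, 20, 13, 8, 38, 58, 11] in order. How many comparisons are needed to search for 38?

Search path for 38: 37 -> 38
Found: True
Comparisons: 2


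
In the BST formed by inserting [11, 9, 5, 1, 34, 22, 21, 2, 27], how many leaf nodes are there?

Tree built from: [11, 9, 5, 1, 34, 22, 21, 2, 27]
Tree (level-order array): [11, 9, 34, 5, None, 22, None, 1, None, 21, 27, None, 2]
Rule: A leaf has 0 children.
Per-node child counts:
  node 11: 2 child(ren)
  node 9: 1 child(ren)
  node 5: 1 child(ren)
  node 1: 1 child(ren)
  node 2: 0 child(ren)
  node 34: 1 child(ren)
  node 22: 2 child(ren)
  node 21: 0 child(ren)
  node 27: 0 child(ren)
Matching nodes: [2, 21, 27]
Count of leaf nodes: 3


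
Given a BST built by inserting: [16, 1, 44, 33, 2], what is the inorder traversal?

Tree insertion order: [16, 1, 44, 33, 2]
Tree (level-order array): [16, 1, 44, None, 2, 33]
Inorder traversal: [1, 2, 16, 33, 44]


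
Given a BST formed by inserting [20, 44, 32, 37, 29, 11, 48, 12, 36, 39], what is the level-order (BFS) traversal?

Tree insertion order: [20, 44, 32, 37, 29, 11, 48, 12, 36, 39]
Tree (level-order array): [20, 11, 44, None, 12, 32, 48, None, None, 29, 37, None, None, None, None, 36, 39]
BFS from the root, enqueuing left then right child of each popped node:
  queue [20] -> pop 20, enqueue [11, 44], visited so far: [20]
  queue [11, 44] -> pop 11, enqueue [12], visited so far: [20, 11]
  queue [44, 12] -> pop 44, enqueue [32, 48], visited so far: [20, 11, 44]
  queue [12, 32, 48] -> pop 12, enqueue [none], visited so far: [20, 11, 44, 12]
  queue [32, 48] -> pop 32, enqueue [29, 37], visited so far: [20, 11, 44, 12, 32]
  queue [48, 29, 37] -> pop 48, enqueue [none], visited so far: [20, 11, 44, 12, 32, 48]
  queue [29, 37] -> pop 29, enqueue [none], visited so far: [20, 11, 44, 12, 32, 48, 29]
  queue [37] -> pop 37, enqueue [36, 39], visited so far: [20, 11, 44, 12, 32, 48, 29, 37]
  queue [36, 39] -> pop 36, enqueue [none], visited so far: [20, 11, 44, 12, 32, 48, 29, 37, 36]
  queue [39] -> pop 39, enqueue [none], visited so far: [20, 11, 44, 12, 32, 48, 29, 37, 36, 39]
Result: [20, 11, 44, 12, 32, 48, 29, 37, 36, 39]


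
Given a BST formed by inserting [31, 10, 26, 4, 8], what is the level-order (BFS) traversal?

Tree insertion order: [31, 10, 26, 4, 8]
Tree (level-order array): [31, 10, None, 4, 26, None, 8]
BFS from the root, enqueuing left then right child of each popped node:
  queue [31] -> pop 31, enqueue [10], visited so far: [31]
  queue [10] -> pop 10, enqueue [4, 26], visited so far: [31, 10]
  queue [4, 26] -> pop 4, enqueue [8], visited so far: [31, 10, 4]
  queue [26, 8] -> pop 26, enqueue [none], visited so far: [31, 10, 4, 26]
  queue [8] -> pop 8, enqueue [none], visited so far: [31, 10, 4, 26, 8]
Result: [31, 10, 4, 26, 8]


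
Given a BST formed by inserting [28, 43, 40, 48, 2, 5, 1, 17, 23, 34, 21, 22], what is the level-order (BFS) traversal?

Tree insertion order: [28, 43, 40, 48, 2, 5, 1, 17, 23, 34, 21, 22]
Tree (level-order array): [28, 2, 43, 1, 5, 40, 48, None, None, None, 17, 34, None, None, None, None, 23, None, None, 21, None, None, 22]
BFS from the root, enqueuing left then right child of each popped node:
  queue [28] -> pop 28, enqueue [2, 43], visited so far: [28]
  queue [2, 43] -> pop 2, enqueue [1, 5], visited so far: [28, 2]
  queue [43, 1, 5] -> pop 43, enqueue [40, 48], visited so far: [28, 2, 43]
  queue [1, 5, 40, 48] -> pop 1, enqueue [none], visited so far: [28, 2, 43, 1]
  queue [5, 40, 48] -> pop 5, enqueue [17], visited so far: [28, 2, 43, 1, 5]
  queue [40, 48, 17] -> pop 40, enqueue [34], visited so far: [28, 2, 43, 1, 5, 40]
  queue [48, 17, 34] -> pop 48, enqueue [none], visited so far: [28, 2, 43, 1, 5, 40, 48]
  queue [17, 34] -> pop 17, enqueue [23], visited so far: [28, 2, 43, 1, 5, 40, 48, 17]
  queue [34, 23] -> pop 34, enqueue [none], visited so far: [28, 2, 43, 1, 5, 40, 48, 17, 34]
  queue [23] -> pop 23, enqueue [21], visited so far: [28, 2, 43, 1, 5, 40, 48, 17, 34, 23]
  queue [21] -> pop 21, enqueue [22], visited so far: [28, 2, 43, 1, 5, 40, 48, 17, 34, 23, 21]
  queue [22] -> pop 22, enqueue [none], visited so far: [28, 2, 43, 1, 5, 40, 48, 17, 34, 23, 21, 22]
Result: [28, 2, 43, 1, 5, 40, 48, 17, 34, 23, 21, 22]


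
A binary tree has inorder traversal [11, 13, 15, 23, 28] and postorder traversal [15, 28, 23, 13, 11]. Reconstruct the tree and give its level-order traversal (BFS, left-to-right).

Inorder:   [11, 13, 15, 23, 28]
Postorder: [15, 28, 23, 13, 11]
Algorithm: postorder visits root last, so walk postorder right-to-left;
each value is the root of the current inorder slice — split it at that
value, recurse on the right subtree first, then the left.
Recursive splits:
  root=11; inorder splits into left=[], right=[13, 15, 23, 28]
  root=13; inorder splits into left=[], right=[15, 23, 28]
  root=23; inorder splits into left=[15], right=[28]
  root=28; inorder splits into left=[], right=[]
  root=15; inorder splits into left=[], right=[]
Reconstructed level-order: [11, 13, 23, 15, 28]


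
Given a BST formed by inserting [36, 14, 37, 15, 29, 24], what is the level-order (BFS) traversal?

Tree insertion order: [36, 14, 37, 15, 29, 24]
Tree (level-order array): [36, 14, 37, None, 15, None, None, None, 29, 24]
BFS from the root, enqueuing left then right child of each popped node:
  queue [36] -> pop 36, enqueue [14, 37], visited so far: [36]
  queue [14, 37] -> pop 14, enqueue [15], visited so far: [36, 14]
  queue [37, 15] -> pop 37, enqueue [none], visited so far: [36, 14, 37]
  queue [15] -> pop 15, enqueue [29], visited so far: [36, 14, 37, 15]
  queue [29] -> pop 29, enqueue [24], visited so far: [36, 14, 37, 15, 29]
  queue [24] -> pop 24, enqueue [none], visited so far: [36, 14, 37, 15, 29, 24]
Result: [36, 14, 37, 15, 29, 24]


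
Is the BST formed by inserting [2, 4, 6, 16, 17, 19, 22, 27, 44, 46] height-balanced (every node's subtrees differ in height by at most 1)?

Tree (level-order array): [2, None, 4, None, 6, None, 16, None, 17, None, 19, None, 22, None, 27, None, 44, None, 46]
Definition: a tree is height-balanced if, at every node, |h(left) - h(right)| <= 1 (empty subtree has height -1).
Bottom-up per-node check:
  node 46: h_left=-1, h_right=-1, diff=0 [OK], height=0
  node 44: h_left=-1, h_right=0, diff=1 [OK], height=1
  node 27: h_left=-1, h_right=1, diff=2 [FAIL (|-1-1|=2 > 1)], height=2
  node 22: h_left=-1, h_right=2, diff=3 [FAIL (|-1-2|=3 > 1)], height=3
  node 19: h_left=-1, h_right=3, diff=4 [FAIL (|-1-3|=4 > 1)], height=4
  node 17: h_left=-1, h_right=4, diff=5 [FAIL (|-1-4|=5 > 1)], height=5
  node 16: h_left=-1, h_right=5, diff=6 [FAIL (|-1-5|=6 > 1)], height=6
  node 6: h_left=-1, h_right=6, diff=7 [FAIL (|-1-6|=7 > 1)], height=7
  node 4: h_left=-1, h_right=7, diff=8 [FAIL (|-1-7|=8 > 1)], height=8
  node 2: h_left=-1, h_right=8, diff=9 [FAIL (|-1-8|=9 > 1)], height=9
Node 27 violates the condition: |-1 - 1| = 2 > 1.
Result: Not balanced


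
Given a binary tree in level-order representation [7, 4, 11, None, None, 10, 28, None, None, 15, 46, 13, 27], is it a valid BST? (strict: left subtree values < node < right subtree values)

Level-order array: [7, 4, 11, None, None, 10, 28, None, None, 15, 46, 13, 27]
Validate using subtree bounds (lo, hi): at each node, require lo < value < hi,
then recurse left with hi=value and right with lo=value.
Preorder trace (stopping at first violation):
  at node 7 with bounds (-inf, +inf): OK
  at node 4 with bounds (-inf, 7): OK
  at node 11 with bounds (7, +inf): OK
  at node 10 with bounds (7, 11): OK
  at node 28 with bounds (11, +inf): OK
  at node 15 with bounds (11, 28): OK
  at node 13 with bounds (11, 15): OK
  at node 27 with bounds (15, 28): OK
  at node 46 with bounds (28, +inf): OK
No violation found at any node.
Result: Valid BST


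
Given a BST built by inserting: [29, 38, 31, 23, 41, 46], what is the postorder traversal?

Tree insertion order: [29, 38, 31, 23, 41, 46]
Tree (level-order array): [29, 23, 38, None, None, 31, 41, None, None, None, 46]
Postorder traversal: [23, 31, 46, 41, 38, 29]


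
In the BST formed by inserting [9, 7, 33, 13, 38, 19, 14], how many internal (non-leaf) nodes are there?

Tree built from: [9, 7, 33, 13, 38, 19, 14]
Tree (level-order array): [9, 7, 33, None, None, 13, 38, None, 19, None, None, 14]
Rule: An internal node has at least one child.
Per-node child counts:
  node 9: 2 child(ren)
  node 7: 0 child(ren)
  node 33: 2 child(ren)
  node 13: 1 child(ren)
  node 19: 1 child(ren)
  node 14: 0 child(ren)
  node 38: 0 child(ren)
Matching nodes: [9, 33, 13, 19]
Count of internal (non-leaf) nodes: 4


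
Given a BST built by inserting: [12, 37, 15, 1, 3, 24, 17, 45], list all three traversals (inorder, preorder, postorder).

Tree insertion order: [12, 37, 15, 1, 3, 24, 17, 45]
Tree (level-order array): [12, 1, 37, None, 3, 15, 45, None, None, None, 24, None, None, 17]
Inorder (L, root, R): [1, 3, 12, 15, 17, 24, 37, 45]
Preorder (root, L, R): [12, 1, 3, 37, 15, 24, 17, 45]
Postorder (L, R, root): [3, 1, 17, 24, 15, 45, 37, 12]


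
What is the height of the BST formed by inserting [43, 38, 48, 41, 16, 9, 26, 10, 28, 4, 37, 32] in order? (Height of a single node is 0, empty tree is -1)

Insertion order: [43, 38, 48, 41, 16, 9, 26, 10, 28, 4, 37, 32]
Tree (level-order array): [43, 38, 48, 16, 41, None, None, 9, 26, None, None, 4, 10, None, 28, None, None, None, None, None, 37, 32]
Compute height bottom-up (empty subtree = -1):
  height(4) = 1 + max(-1, -1) = 0
  height(10) = 1 + max(-1, -1) = 0
  height(9) = 1 + max(0, 0) = 1
  height(32) = 1 + max(-1, -1) = 0
  height(37) = 1 + max(0, -1) = 1
  height(28) = 1 + max(-1, 1) = 2
  height(26) = 1 + max(-1, 2) = 3
  height(16) = 1 + max(1, 3) = 4
  height(41) = 1 + max(-1, -1) = 0
  height(38) = 1 + max(4, 0) = 5
  height(48) = 1 + max(-1, -1) = 0
  height(43) = 1 + max(5, 0) = 6
Height = 6


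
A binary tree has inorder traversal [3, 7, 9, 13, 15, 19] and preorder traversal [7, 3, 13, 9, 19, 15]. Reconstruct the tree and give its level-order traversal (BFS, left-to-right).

Inorder:  [3, 7, 9, 13, 15, 19]
Preorder: [7, 3, 13, 9, 19, 15]
Algorithm: preorder visits root first, so consume preorder in order;
for each root, split the current inorder slice at that value into
left-subtree inorder and right-subtree inorder, then recurse.
Recursive splits:
  root=7; inorder splits into left=[3], right=[9, 13, 15, 19]
  root=3; inorder splits into left=[], right=[]
  root=13; inorder splits into left=[9], right=[15, 19]
  root=9; inorder splits into left=[], right=[]
  root=19; inorder splits into left=[15], right=[]
  root=15; inorder splits into left=[], right=[]
Reconstructed level-order: [7, 3, 13, 9, 19, 15]


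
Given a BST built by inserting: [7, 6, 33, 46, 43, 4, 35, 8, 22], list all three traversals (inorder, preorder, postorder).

Tree insertion order: [7, 6, 33, 46, 43, 4, 35, 8, 22]
Tree (level-order array): [7, 6, 33, 4, None, 8, 46, None, None, None, 22, 43, None, None, None, 35]
Inorder (L, root, R): [4, 6, 7, 8, 22, 33, 35, 43, 46]
Preorder (root, L, R): [7, 6, 4, 33, 8, 22, 46, 43, 35]
Postorder (L, R, root): [4, 6, 22, 8, 35, 43, 46, 33, 7]


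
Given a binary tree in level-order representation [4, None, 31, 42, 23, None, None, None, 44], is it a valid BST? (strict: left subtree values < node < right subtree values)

Level-order array: [4, None, 31, 42, 23, None, None, None, 44]
Validate using subtree bounds (lo, hi): at each node, require lo < value < hi,
then recurse left with hi=value and right with lo=value.
Preorder trace (stopping at first violation):
  at node 4 with bounds (-inf, +inf): OK
  at node 31 with bounds (4, +inf): OK
  at node 42 with bounds (4, 31): VIOLATION
Node 42 violates its bound: not (4 < 42 < 31).
Result: Not a valid BST


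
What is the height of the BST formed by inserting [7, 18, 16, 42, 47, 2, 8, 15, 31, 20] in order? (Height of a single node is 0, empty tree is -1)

Insertion order: [7, 18, 16, 42, 47, 2, 8, 15, 31, 20]
Tree (level-order array): [7, 2, 18, None, None, 16, 42, 8, None, 31, 47, None, 15, 20]
Compute height bottom-up (empty subtree = -1):
  height(2) = 1 + max(-1, -1) = 0
  height(15) = 1 + max(-1, -1) = 0
  height(8) = 1 + max(-1, 0) = 1
  height(16) = 1 + max(1, -1) = 2
  height(20) = 1 + max(-1, -1) = 0
  height(31) = 1 + max(0, -1) = 1
  height(47) = 1 + max(-1, -1) = 0
  height(42) = 1 + max(1, 0) = 2
  height(18) = 1 + max(2, 2) = 3
  height(7) = 1 + max(0, 3) = 4
Height = 4


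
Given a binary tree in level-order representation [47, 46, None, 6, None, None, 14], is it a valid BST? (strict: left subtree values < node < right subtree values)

Level-order array: [47, 46, None, 6, None, None, 14]
Validate using subtree bounds (lo, hi): at each node, require lo < value < hi,
then recurse left with hi=value and right with lo=value.
Preorder trace (stopping at first violation):
  at node 47 with bounds (-inf, +inf): OK
  at node 46 with bounds (-inf, 47): OK
  at node 6 with bounds (-inf, 46): OK
  at node 14 with bounds (6, 46): OK
No violation found at any node.
Result: Valid BST


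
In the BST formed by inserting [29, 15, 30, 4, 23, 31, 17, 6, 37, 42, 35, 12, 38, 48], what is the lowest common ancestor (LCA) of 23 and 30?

Tree insertion order: [29, 15, 30, 4, 23, 31, 17, 6, 37, 42, 35, 12, 38, 48]
Tree (level-order array): [29, 15, 30, 4, 23, None, 31, None, 6, 17, None, None, 37, None, 12, None, None, 35, 42, None, None, None, None, 38, 48]
In a BST, the LCA of p=23, q=30 is the first node v on the
root-to-leaf path with p <= v <= q (go left if both < v, right if both > v).
Walk from root:
  at 29: 23 <= 29 <= 30, this is the LCA
LCA = 29


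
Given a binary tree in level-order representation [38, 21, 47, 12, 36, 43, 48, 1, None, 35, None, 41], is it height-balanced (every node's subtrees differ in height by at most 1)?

Tree (level-order array): [38, 21, 47, 12, 36, 43, 48, 1, None, 35, None, 41]
Definition: a tree is height-balanced if, at every node, |h(left) - h(right)| <= 1 (empty subtree has height -1).
Bottom-up per-node check:
  node 1: h_left=-1, h_right=-1, diff=0 [OK], height=0
  node 12: h_left=0, h_right=-1, diff=1 [OK], height=1
  node 35: h_left=-1, h_right=-1, diff=0 [OK], height=0
  node 36: h_left=0, h_right=-1, diff=1 [OK], height=1
  node 21: h_left=1, h_right=1, diff=0 [OK], height=2
  node 41: h_left=-1, h_right=-1, diff=0 [OK], height=0
  node 43: h_left=0, h_right=-1, diff=1 [OK], height=1
  node 48: h_left=-1, h_right=-1, diff=0 [OK], height=0
  node 47: h_left=1, h_right=0, diff=1 [OK], height=2
  node 38: h_left=2, h_right=2, diff=0 [OK], height=3
All nodes satisfy the balance condition.
Result: Balanced


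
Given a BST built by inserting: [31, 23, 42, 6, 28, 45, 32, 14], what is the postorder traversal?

Tree insertion order: [31, 23, 42, 6, 28, 45, 32, 14]
Tree (level-order array): [31, 23, 42, 6, 28, 32, 45, None, 14]
Postorder traversal: [14, 6, 28, 23, 32, 45, 42, 31]


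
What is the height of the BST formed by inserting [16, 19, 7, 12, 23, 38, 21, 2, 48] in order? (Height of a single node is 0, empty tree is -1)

Insertion order: [16, 19, 7, 12, 23, 38, 21, 2, 48]
Tree (level-order array): [16, 7, 19, 2, 12, None, 23, None, None, None, None, 21, 38, None, None, None, 48]
Compute height bottom-up (empty subtree = -1):
  height(2) = 1 + max(-1, -1) = 0
  height(12) = 1 + max(-1, -1) = 0
  height(7) = 1 + max(0, 0) = 1
  height(21) = 1 + max(-1, -1) = 0
  height(48) = 1 + max(-1, -1) = 0
  height(38) = 1 + max(-1, 0) = 1
  height(23) = 1 + max(0, 1) = 2
  height(19) = 1 + max(-1, 2) = 3
  height(16) = 1 + max(1, 3) = 4
Height = 4


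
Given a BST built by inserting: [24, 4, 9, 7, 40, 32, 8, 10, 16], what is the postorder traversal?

Tree insertion order: [24, 4, 9, 7, 40, 32, 8, 10, 16]
Tree (level-order array): [24, 4, 40, None, 9, 32, None, 7, 10, None, None, None, 8, None, 16]
Postorder traversal: [8, 7, 16, 10, 9, 4, 32, 40, 24]


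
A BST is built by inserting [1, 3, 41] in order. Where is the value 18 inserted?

Starting tree (level order): [1, None, 3, None, 41]
Insertion path: 1 -> 3 -> 41
Result: insert 18 as left child of 41
Final tree (level order): [1, None, 3, None, 41, 18]


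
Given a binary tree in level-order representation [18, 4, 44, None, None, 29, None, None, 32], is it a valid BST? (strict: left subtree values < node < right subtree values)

Level-order array: [18, 4, 44, None, None, 29, None, None, 32]
Validate using subtree bounds (lo, hi): at each node, require lo < value < hi,
then recurse left with hi=value and right with lo=value.
Preorder trace (stopping at first violation):
  at node 18 with bounds (-inf, +inf): OK
  at node 4 with bounds (-inf, 18): OK
  at node 44 with bounds (18, +inf): OK
  at node 29 with bounds (18, 44): OK
  at node 32 with bounds (29, 44): OK
No violation found at any node.
Result: Valid BST
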